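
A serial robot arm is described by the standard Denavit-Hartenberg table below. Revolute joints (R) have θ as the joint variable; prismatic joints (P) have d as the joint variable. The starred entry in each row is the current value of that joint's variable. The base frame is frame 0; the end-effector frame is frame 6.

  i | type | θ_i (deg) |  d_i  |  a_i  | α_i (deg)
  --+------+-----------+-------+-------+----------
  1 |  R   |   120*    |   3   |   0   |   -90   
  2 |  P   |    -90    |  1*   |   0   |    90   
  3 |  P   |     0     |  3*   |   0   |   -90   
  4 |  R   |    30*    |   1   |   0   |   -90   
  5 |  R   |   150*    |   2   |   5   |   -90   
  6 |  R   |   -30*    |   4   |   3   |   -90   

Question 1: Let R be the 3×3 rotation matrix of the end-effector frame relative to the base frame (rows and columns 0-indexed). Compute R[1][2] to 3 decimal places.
End-effector z-axis (col 2 of R) = (0.6998,-0.7120,0.0580)
R[1][2] = -0.7120

-0.712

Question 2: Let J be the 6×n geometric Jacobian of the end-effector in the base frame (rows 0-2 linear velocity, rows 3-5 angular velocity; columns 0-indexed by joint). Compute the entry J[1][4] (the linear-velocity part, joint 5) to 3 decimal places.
-4.435

axis z_4 = (-0.4330,0.7500,-0.5000); lever o_n−o_4 = (0.9196,-0.9228,-9.1806)
cross product → J_v[:, 4] = (-7.3469,-4.4351,-0.2901)
J_ω[:, 4] = z_4
entry J[1][4] = -4.4351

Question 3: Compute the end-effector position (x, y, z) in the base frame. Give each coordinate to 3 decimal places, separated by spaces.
0.687 -4.521 -6.181

after link 1: o_1 = (0.0000, 0.0000, 3.0000)
after link 2: o_2 = (-0.8660, -0.5000, 3.0000)
after link 3: o_3 = (0.6340, -3.0981, 3.0000)
after link 4: o_4 = (-0.2321, -3.5981, 3.0000)
after link 5: o_5 = (2.1495, -2.7231, -1.7500)
after link 6: o_6 = (0.6875, -4.5209, -6.1806)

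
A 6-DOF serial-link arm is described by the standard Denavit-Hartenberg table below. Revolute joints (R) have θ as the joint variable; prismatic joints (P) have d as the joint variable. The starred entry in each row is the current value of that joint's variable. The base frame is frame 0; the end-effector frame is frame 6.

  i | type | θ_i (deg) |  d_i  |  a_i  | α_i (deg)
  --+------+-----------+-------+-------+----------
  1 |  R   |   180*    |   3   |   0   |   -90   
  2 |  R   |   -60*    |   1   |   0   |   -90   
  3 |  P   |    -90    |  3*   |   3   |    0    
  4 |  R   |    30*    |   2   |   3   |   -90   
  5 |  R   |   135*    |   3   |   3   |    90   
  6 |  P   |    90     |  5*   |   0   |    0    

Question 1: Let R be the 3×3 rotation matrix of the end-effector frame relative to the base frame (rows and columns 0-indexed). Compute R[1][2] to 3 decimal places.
-0.612

End-effector z-axis (col 2 of R) = (0.4356,-0.6124,0.6597)
R[1][2] = -0.6124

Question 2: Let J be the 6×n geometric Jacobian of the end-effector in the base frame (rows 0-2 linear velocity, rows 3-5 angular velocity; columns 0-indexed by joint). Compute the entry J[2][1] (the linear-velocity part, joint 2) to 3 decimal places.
-1.834

axis z_1 = (-0.0000,-1.0000,0.0000); lever o_n−o_1 = (-1.8337,-6.3228,4.4898)
cross product → J_v[:, 1] = (-4.4898,0.0000,-1.8337)
J_ω[:, 1] = z_1
entry J[2][1] = -1.8337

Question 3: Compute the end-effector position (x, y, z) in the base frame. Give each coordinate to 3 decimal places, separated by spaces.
-1.834 -6.323 7.490

after link 1: o_1 = (0.0000, 0.0000, 3.0000)
after link 2: o_2 = (-0.0000, -1.0000, 3.0000)
after link 3: o_3 = (-2.5981, -4.0000, 1.5000)
after link 4: o_4 = (-5.0801, -6.5981, 1.7990)
after link 5: o_5 = (-4.0117, -3.2610, 4.1911)
after link 6: o_6 = (-1.8337, -6.3228, 7.4898)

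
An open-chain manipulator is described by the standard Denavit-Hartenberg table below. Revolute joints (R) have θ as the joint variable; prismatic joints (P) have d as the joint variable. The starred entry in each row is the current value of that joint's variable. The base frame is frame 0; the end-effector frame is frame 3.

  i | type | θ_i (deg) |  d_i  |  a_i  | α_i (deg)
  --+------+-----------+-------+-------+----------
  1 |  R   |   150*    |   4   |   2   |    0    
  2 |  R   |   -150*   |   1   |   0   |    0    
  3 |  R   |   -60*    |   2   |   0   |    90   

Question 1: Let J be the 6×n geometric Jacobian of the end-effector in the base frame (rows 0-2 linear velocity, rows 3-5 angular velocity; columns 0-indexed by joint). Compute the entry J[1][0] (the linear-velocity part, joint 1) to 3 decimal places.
-1.732

axis z_0 = ẑ; lever o_n−o_0 = (-1.7321,1.0000,7.0000)
cross product → J_v[:, 0] = (-1.0000,-1.7321,0.0000)
J_ω[:, 0] = z_0
entry J[1][0] = -1.7321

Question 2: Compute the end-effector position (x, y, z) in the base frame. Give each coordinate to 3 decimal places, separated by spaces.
after link 1: o_1 = (-1.7321, 1.0000, 4.0000)
after link 2: o_2 = (-1.7321, 1.0000, 5.0000)
after link 3: o_3 = (-1.7321, 1.0000, 7.0000)

-1.732 1.000 7.000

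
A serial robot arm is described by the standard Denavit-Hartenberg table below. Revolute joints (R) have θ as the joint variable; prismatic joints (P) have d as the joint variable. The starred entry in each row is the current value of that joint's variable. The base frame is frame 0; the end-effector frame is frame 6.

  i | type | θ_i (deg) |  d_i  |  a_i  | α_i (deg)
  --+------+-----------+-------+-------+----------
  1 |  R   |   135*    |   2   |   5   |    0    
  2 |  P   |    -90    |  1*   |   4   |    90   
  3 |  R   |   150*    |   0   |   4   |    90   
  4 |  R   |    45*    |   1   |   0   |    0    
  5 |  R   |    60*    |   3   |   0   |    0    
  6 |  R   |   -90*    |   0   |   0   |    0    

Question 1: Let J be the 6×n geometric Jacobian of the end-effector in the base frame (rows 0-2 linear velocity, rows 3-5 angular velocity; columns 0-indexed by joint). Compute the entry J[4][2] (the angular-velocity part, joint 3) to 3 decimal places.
-0.707

axis z_2 = (0.7071,-0.7071,0.0000); lever o_n−o_2 = (-1.0353,-1.0353,5.4641)
cross product → J_v[:, 2] = (-3.8637,-3.8637,-1.4641)
J_ω[:, 2] = z_2
entry J[4][2] = -0.7071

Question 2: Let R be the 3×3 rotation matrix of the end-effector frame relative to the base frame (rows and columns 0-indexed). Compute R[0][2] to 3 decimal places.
0.354

End-effector z-axis (col 2 of R) = (0.3536,0.3536,0.8660)
R[0][2] = 0.3536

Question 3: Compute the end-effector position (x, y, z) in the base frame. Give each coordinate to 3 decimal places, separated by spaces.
after link 1: o_1 = (-3.5355, 3.5355, 2.0000)
after link 2: o_2 = (-0.7071, 6.3640, 3.0000)
after link 3: o_3 = (-3.1566, 3.9145, 5.0000)
after link 4: o_4 = (-2.8030, 4.2680, 5.8660)
after link 5: o_5 = (-1.7424, 5.3287, 8.4641)
after link 6: o_6 = (-1.7424, 5.3287, 8.4641)

-1.742 5.329 8.464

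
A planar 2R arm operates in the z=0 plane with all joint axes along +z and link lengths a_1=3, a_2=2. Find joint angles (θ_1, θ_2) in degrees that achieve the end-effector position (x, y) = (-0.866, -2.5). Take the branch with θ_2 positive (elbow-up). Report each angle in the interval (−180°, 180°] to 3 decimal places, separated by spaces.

cos θ_2 = (7.0000−3²−2²)/(2·3·2) = -0.5000; θ_2 = 120.0002° (elbow-up)
β = atan2(-2.5000,-0.8660) = -109.1061°; ψ = atan2(1.7320,2.0000) = 40.8934°
θ_1 = β − ψ = -149.9995°

-150.000 120.000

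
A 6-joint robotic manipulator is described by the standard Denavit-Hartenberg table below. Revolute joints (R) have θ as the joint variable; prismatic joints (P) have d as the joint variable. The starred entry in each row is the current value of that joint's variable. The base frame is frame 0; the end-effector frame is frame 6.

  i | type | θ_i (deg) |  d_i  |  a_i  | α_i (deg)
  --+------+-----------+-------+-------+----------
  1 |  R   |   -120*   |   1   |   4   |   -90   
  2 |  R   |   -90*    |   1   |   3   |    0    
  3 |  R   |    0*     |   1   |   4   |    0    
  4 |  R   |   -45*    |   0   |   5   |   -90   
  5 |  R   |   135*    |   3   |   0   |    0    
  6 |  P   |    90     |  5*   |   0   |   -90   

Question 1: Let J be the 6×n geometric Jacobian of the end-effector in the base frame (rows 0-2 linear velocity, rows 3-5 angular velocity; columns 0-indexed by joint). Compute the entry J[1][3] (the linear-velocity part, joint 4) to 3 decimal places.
axis z_3 = (0.8660,-0.5000,0.0000); lever o_n−o_3 = (-1.0607,-1.8371,9.1924)
cross product → J_v[:, 3] = (-4.5962,-7.9608,-2.1213)
J_ω[:, 3] = z_3
entry J[1][3] = -7.9608

-7.961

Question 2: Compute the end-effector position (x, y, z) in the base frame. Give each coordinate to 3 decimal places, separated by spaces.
-1.329 -6.301 17.192

after link 1: o_1 = (-2.0000, -3.4641, 1.0000)
after link 2: o_2 = (-1.1340, -3.9641, 4.0000)
after link 3: o_3 = (-0.2679, -4.4641, 8.0000)
after link 4: o_4 = (1.4998, -1.4022, 11.5355)
after link 5: o_5 = (0.4392, -3.2394, 13.6569)
after link 6: o_6 = (-1.3286, -6.3012, 17.1924)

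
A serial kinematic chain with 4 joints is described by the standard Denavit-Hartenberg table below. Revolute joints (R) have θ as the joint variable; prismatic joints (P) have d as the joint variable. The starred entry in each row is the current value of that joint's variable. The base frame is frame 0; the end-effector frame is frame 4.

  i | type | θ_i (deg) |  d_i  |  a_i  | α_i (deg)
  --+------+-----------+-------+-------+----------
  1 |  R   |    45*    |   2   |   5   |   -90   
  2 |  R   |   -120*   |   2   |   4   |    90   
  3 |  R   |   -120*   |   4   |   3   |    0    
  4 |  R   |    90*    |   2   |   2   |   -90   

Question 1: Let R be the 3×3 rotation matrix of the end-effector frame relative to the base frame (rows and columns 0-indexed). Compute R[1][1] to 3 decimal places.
0.612

End-effector y-axis (col 1 of R) = (0.6124,0.6124,0.5000)
R[1][1] = 0.6124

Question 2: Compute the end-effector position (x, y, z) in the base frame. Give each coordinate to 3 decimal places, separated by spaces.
after link 1: o_1 = (3.5355, 3.5355, 2.0000)
after link 2: o_2 = (0.7071, 3.5355, 5.4641)
after link 3: o_3 = (0.6251, -0.2207, 2.1651)
after link 4: o_4 = (-0.5049, -2.7650, 2.6651)

-0.505 -2.765 2.665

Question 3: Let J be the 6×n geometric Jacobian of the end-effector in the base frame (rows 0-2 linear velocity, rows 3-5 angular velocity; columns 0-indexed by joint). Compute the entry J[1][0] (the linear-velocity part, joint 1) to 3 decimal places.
-0.505

axis z_0 = ẑ; lever o_n−o_0 = (-0.5049,-2.7650,2.6651)
cross product → J_v[:, 0] = (2.7650,-0.5049,0.0000)
J_ω[:, 0] = z_0
entry J[1][0] = -0.5049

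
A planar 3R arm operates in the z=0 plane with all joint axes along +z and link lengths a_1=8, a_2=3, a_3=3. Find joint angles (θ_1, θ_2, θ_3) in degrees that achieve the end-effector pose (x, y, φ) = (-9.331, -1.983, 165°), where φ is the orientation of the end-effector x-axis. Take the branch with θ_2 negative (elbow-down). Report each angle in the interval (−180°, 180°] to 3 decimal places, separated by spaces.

wrist centre = target − a_3·(cos φ, sin φ) = (-6.4332, -2.7595)
cos θ_2 = (49.0010−8²−3²)/(2·8·3) = -0.5000; θ_2 = -119.9987° (elbow-down)
β = atan2(-2.7595,-6.4332) = -156.7836°; ψ = atan2(-2.5981,6.5001) = -21.7869°
θ_1 = β − ψ = -134.9968°
θ_3 = φ − θ_1 − θ_2 = 59.9955° (wrapped to (-180°,180°])

-134.997 -119.999 59.995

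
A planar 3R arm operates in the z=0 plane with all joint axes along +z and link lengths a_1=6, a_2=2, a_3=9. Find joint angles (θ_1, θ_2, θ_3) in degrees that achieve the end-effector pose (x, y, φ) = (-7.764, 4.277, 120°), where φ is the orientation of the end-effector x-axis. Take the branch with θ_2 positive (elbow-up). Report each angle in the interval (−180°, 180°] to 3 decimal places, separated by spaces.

-149.998 135.016 134.981

wrist centre = target − a_3·(cos φ, sin φ) = (-3.2640, -3.5172)
cos θ_2 = (23.0246−6²−2²)/(2·6·2) = -0.7073; θ_2 = 135.0164° (elbow-up)
β = atan2(-3.5172,-3.2640) = -132.8614°; ψ = atan2(1.4138,4.5854) = 17.1361°
θ_1 = β − ψ = -149.9975°
θ_3 = φ − θ_1 − θ_2 = 134.9811° (wrapped to (-180°,180°])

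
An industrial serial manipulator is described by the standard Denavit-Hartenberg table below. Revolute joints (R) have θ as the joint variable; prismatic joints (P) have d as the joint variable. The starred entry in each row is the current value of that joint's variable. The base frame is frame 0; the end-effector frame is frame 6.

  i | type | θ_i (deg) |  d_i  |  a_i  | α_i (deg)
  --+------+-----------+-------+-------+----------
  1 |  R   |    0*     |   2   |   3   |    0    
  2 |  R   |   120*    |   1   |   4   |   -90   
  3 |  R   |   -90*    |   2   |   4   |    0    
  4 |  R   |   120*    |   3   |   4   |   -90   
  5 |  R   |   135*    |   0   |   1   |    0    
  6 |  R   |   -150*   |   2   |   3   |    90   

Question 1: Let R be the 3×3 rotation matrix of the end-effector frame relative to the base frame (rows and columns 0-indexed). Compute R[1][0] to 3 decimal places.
0.595

End-effector x-axis (col 0 of R) = (-0.6424,0.5950,-0.4830)
R[1][0] = 0.5950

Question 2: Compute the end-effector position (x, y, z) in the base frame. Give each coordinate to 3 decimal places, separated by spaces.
after link 1: o_1 = (3.0000, 0.0000, 2.0000)
after link 2: o_2 = (1.0000, 3.4641, 3.0000)
after link 3: o_3 = (-0.7321, 2.4641, 7.0000)
after link 4: o_4 = (-5.0622, 3.9641, 5.0000)
after link 5: o_5 = (-4.1436, 3.7873, 5.3536)
after link 6: o_6 = (-5.5708, 4.7064, 2.1726)

-5.571 4.706 2.173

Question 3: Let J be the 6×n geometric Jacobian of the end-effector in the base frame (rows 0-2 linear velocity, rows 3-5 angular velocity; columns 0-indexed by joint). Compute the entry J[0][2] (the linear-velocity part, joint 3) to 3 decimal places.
0.414

axis z_2 = (-0.8660,-0.5000,0.0000); lever o_n−o_2 = (-6.5708,1.2423,-0.8274)
cross product → J_v[:, 2] = (0.4137,-0.7165,-4.3613)
J_ω[:, 2] = z_2
entry J[0][2] = 0.4137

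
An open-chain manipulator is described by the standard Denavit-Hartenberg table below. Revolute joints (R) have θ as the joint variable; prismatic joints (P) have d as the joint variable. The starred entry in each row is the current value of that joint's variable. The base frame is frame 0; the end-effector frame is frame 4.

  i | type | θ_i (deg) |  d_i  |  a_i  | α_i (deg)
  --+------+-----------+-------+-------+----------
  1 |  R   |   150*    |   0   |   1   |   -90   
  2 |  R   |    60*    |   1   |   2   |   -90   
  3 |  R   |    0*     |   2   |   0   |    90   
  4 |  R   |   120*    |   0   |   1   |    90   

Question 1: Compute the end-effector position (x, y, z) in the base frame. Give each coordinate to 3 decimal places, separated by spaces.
after link 1: o_1 = (-0.8660, 0.5000, 0.0000)
after link 2: o_2 = (-2.2321, 0.1340, -1.7321)
after link 3: o_3 = (-0.7321, -0.7321, -2.7321)
after link 4: o_4 = (0.1340, -1.2321, -2.7321)

0.134 -1.232 -2.732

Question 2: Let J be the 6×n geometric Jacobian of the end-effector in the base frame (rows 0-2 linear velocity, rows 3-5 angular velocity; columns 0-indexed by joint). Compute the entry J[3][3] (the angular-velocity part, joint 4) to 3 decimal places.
axis z_3 = (-0.5000,-0.8660,0.0000); lever o_n−o_3 = (0.8660,-0.5000,-0.0000)
cross product → J_v[:, 3] = (0.0000,-0.0000,1.0000)
J_ω[:, 3] = z_3
entry J[3][3] = -0.5000

-0.500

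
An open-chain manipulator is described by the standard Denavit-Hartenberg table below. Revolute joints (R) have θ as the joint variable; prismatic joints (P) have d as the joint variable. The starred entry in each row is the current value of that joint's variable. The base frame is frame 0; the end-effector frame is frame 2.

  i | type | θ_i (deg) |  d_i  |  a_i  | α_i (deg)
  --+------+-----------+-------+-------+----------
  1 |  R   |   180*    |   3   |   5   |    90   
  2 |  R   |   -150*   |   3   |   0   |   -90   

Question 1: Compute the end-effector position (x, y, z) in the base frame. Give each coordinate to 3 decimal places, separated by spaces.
-5.000 3.000 3.000

after link 1: o_1 = (-5.0000, 0.0000, 3.0000)
after link 2: o_2 = (-5.0000, 3.0000, 3.0000)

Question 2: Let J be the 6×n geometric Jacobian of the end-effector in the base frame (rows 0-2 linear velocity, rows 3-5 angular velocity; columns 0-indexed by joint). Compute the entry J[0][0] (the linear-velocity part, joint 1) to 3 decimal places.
-3.000

axis z_0 = ẑ; lever o_n−o_0 = (-5.0000,3.0000,3.0000)
cross product → J_v[:, 0] = (-3.0000,-5.0000,0.0000)
J_ω[:, 0] = z_0
entry J[0][0] = -3.0000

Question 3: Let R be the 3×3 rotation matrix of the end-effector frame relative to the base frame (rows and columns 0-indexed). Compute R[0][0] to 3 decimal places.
0.866

End-effector x-axis (col 0 of R) = (0.8660,-0.0000,-0.5000)
R[0][0] = 0.8660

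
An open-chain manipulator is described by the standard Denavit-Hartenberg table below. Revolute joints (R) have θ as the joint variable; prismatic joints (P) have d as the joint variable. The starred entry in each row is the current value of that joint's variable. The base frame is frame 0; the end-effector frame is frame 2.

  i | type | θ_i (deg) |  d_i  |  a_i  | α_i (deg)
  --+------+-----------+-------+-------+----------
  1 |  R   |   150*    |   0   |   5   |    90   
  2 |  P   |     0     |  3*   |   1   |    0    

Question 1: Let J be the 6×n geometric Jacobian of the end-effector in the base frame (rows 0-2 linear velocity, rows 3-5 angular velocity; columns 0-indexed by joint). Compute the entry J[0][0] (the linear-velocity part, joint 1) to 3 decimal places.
-5.598

axis z_0 = ẑ; lever o_n−o_0 = (-3.6962,5.5981,0.0000)
cross product → J_v[:, 0] = (-5.5981,-3.6962,0.0000)
J_ω[:, 0] = z_0
entry J[0][0] = -5.5981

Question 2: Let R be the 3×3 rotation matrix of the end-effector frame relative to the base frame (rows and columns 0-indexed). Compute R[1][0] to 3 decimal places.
0.500

End-effector x-axis (col 0 of R) = (-0.8660,0.5000,0.0000)
R[1][0] = 0.5000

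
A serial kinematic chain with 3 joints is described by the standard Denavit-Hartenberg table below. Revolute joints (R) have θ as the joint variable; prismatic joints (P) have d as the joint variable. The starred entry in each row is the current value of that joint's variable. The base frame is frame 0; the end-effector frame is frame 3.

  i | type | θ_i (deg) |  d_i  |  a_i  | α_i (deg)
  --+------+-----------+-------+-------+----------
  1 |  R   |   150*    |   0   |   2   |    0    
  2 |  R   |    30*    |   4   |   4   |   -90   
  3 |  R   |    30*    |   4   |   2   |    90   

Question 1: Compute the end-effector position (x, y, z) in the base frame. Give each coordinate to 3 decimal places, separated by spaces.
after link 1: o_1 = (-1.7321, 1.0000, 0.0000)
after link 2: o_2 = (-5.7321, 1.0000, 4.0000)
after link 3: o_3 = (-7.4641, -3.0000, 3.0000)

-7.464 -3.000 3.000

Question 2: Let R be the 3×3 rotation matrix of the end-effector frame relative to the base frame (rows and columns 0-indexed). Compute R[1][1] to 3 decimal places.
-1.000

End-effector y-axis (col 1 of R) = (0.0000,-1.0000,0.0000)
R[1][1] = -1.0000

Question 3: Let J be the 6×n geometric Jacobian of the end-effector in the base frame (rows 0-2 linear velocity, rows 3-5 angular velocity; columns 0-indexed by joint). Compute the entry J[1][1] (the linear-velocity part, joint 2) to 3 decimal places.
axis z_1 = (0.0000,0.0000,1.0000); lever o_n−o_1 = (-5.7321,-4.0000,3.0000)
cross product → J_v[:, 1] = (4.0000,-5.7321,0.0000)
J_ω[:, 1] = z_1
entry J[1][1] = -5.7321

-5.732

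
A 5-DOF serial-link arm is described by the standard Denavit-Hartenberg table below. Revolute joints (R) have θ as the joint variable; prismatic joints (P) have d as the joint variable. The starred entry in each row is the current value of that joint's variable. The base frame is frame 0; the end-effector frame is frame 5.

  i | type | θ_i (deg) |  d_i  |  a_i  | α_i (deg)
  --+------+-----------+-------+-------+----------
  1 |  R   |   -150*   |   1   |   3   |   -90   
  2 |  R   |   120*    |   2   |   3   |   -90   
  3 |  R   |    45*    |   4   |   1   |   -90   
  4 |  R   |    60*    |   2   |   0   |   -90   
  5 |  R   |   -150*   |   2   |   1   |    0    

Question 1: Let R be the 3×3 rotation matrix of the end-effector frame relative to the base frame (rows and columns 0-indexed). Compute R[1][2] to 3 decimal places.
-0.900

End-effector z-axis (col 2 of R) = (-0.3340,-0.8999,0.2803)
R[1][2] = -0.8999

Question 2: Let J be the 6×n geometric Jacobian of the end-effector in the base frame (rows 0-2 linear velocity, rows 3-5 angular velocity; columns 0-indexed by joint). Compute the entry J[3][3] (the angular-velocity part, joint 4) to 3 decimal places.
-0.660

axis z_3 = (-0.6597,0.4356,0.6124); lever o_n−o_3 = (-1.7343,-0.7278,2.7318)
cross product → J_v[:, 3] = (1.6356,0.7402,1.2356)
J_ω[:, 3] = z_3
entry J[3][3] = -0.6597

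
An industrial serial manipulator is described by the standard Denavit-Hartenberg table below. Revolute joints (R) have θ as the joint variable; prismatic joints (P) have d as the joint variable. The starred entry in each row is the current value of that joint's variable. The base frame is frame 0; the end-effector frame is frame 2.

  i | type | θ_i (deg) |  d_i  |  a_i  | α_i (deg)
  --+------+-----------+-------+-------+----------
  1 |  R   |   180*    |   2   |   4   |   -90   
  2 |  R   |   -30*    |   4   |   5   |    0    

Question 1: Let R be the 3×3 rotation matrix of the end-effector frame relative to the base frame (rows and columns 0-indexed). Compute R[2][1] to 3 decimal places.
-0.866

End-effector y-axis (col 1 of R) = (-0.5000,0.0000,-0.8660)
R[2][1] = -0.8660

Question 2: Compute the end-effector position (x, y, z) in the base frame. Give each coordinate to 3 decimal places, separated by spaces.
after link 1: o_1 = (-4.0000, 0.0000, 2.0000)
after link 2: o_2 = (-8.3301, -4.0000, 4.5000)

-8.330 -4.000 4.500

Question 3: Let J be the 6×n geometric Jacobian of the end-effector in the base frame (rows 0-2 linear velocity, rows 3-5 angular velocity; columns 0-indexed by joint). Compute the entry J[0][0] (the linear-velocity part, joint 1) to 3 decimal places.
axis z_0 = ẑ; lever o_n−o_0 = (-8.3301,-4.0000,4.5000)
cross product → J_v[:, 0] = (4.0000,-8.3301,0.0000)
J_ω[:, 0] = z_0
entry J[0][0] = 4.0000

4.000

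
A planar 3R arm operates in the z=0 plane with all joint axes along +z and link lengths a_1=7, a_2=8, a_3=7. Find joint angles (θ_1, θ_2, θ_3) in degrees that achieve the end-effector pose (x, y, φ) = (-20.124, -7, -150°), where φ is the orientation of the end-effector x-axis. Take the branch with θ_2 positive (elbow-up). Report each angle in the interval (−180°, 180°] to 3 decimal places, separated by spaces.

177.948 30.010 2.042

wrist centre = target − a_3·(cos φ, sin φ) = (-14.0618, -3.5000)
cos θ_2 = (209.9848−7²−8²)/(2·7·8) = 0.8659; θ_2 = 30.0102° (elbow-up)
β = atan2(-3.5000,-14.0618) = -166.0230°; ψ = atan2(4.0012,13.9275) = 16.0289°
θ_1 = β − ψ = -182.0519°
θ_3 = φ − θ_1 − θ_2 = 2.0417° (wrapped to (-180°,180°])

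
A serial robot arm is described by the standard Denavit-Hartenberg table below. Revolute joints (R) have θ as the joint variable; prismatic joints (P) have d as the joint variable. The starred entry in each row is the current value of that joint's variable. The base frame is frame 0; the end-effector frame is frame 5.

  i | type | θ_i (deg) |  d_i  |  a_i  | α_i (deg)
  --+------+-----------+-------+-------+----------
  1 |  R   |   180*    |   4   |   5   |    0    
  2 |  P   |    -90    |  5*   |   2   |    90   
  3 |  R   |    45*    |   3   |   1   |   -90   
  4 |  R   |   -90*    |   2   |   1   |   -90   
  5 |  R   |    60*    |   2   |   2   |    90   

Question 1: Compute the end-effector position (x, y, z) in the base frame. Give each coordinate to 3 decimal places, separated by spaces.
after link 1: o_1 = (-5.0000, 0.0000, 4.0000)
after link 2: o_2 = (-5.0000, 2.0000, 9.0000)
after link 3: o_3 = (-2.0000, 2.7071, 9.7071)
after link 4: o_4 = (-1.0000, 1.2929, 11.1213)
after link 5: o_5 = (0.0000, 3.9319, 11.3108)

0.000 3.932 11.311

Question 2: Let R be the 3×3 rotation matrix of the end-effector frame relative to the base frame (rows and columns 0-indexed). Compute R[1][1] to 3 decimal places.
End-effector y-axis (col 1 of R) = (-0.0000,0.7071,0.7071)
R[1][1] = 0.7071

0.707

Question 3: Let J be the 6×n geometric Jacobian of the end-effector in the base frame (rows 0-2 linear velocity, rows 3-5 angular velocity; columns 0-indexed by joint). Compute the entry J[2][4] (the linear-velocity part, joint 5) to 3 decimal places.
axis z_4 = (-0.0000,0.7071,0.7071); lever o_n−o_4 = (1.0000,2.6390,0.1895)
cross product → J_v[:, 4] = (-1.7321,0.7071,-0.7071)
J_ω[:, 4] = z_4
entry J[2][4] = -0.7071

-0.707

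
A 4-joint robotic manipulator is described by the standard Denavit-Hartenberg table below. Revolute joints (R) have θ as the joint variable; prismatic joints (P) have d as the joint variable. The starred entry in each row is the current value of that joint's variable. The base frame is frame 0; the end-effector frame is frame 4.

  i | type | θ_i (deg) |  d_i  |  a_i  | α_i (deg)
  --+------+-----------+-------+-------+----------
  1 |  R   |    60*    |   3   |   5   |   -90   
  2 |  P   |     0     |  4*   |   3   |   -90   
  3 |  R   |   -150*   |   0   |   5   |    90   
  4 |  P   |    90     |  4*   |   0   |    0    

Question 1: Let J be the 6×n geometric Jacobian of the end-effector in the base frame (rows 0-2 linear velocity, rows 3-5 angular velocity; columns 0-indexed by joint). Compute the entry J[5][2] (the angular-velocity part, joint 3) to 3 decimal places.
axis z_2 = (-0.0000,0.0000,-1.0000); lever o_n−o_2 = (-2.3301,-5.9641,-0.0000)
cross product → J_v[:, 2] = (-5.9641,2.3301,0.0000)
J_ω[:, 2] = z_2
entry J[5][2] = -1.0000

-1.000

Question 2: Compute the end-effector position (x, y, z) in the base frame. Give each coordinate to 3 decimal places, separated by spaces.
after link 1: o_1 = (2.5000, 4.3301, 3.0000)
after link 2: o_2 = (0.5359, 8.9282, 3.0000)
after link 3: o_3 = (-3.7942, 6.4282, 3.0000)
after link 4: o_4 = (-1.7942, 2.9641, 3.0000)

-1.794 2.964 3.000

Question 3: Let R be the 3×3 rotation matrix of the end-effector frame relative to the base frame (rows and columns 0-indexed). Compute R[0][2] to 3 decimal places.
End-effector z-axis (col 2 of R) = (0.5000,-0.8660,-0.0000)
R[0][2] = 0.5000

0.500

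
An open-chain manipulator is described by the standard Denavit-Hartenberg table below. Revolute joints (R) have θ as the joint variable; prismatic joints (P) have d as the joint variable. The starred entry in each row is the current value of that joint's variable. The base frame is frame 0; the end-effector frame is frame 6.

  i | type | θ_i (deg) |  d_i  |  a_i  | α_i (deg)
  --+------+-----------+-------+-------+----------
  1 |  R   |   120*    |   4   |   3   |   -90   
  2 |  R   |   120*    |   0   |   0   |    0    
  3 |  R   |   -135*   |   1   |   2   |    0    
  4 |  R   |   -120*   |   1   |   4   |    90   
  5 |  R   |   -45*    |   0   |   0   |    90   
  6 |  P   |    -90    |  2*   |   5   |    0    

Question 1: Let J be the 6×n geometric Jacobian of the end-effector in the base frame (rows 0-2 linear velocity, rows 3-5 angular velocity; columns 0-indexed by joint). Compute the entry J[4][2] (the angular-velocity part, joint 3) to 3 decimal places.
axis z_2 = (-0.8660,-0.5000,0.0000); lever o_n−o_2 = (-2.3268,2.8585,5.8816)
cross product → J_v[:, 2] = (-2.9408,5.0936,-3.6390)
J_ω[:, 2] = z_2
entry J[4][2] = -0.5000

-0.500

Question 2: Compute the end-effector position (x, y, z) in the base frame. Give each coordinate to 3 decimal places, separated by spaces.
-3.827 5.457 9.882

after link 1: o_1 = (-1.5000, 2.5981, 4.0000)
after link 2: o_2 = (-1.5000, 2.5981, 4.0000)
after link 3: o_3 = (-3.3320, 3.7711, 4.5176)
after link 4: o_4 = (-2.7838, 0.8216, 7.3461)
after link 5: o_5 = (-2.7838, 0.8216, 7.3461)
after link 6: o_6 = (-3.8268, 5.4566, 9.8816)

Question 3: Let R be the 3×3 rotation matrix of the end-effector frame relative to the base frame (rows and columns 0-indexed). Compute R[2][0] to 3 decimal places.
0.707

End-effector x-axis (col 0 of R) = (-0.3536,0.6124,0.7071)
R[2][0] = 0.7071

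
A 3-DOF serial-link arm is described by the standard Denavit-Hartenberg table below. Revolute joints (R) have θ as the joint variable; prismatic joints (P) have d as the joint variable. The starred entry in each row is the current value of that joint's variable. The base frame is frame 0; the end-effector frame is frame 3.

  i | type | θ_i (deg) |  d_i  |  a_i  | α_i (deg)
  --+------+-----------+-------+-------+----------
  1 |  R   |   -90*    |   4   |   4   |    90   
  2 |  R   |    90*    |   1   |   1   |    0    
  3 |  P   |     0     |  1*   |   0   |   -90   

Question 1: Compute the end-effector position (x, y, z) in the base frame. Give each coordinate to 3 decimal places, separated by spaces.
-2.000 -4.000 5.000

after link 1: o_1 = (0.0000, -4.0000, 4.0000)
after link 2: o_2 = (-1.0000, -4.0000, 5.0000)
after link 3: o_3 = (-2.0000, -4.0000, 5.0000)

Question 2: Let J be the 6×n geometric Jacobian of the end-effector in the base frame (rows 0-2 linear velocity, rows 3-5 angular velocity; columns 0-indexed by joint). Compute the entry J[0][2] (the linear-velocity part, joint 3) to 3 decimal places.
prismatic axis z_2 = (-1.0000,-0.0000,0.0000)
J_v[:, 2] = z_2; J_ω[:, 2] = (0,0,0)
entry J[0][2] = -1.0000

-1.000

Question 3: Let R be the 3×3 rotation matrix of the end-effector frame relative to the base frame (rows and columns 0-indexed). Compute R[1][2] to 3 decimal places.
End-effector z-axis (col 2 of R) = (-0.0000,1.0000,0.0000)
R[1][2] = 1.0000

1.000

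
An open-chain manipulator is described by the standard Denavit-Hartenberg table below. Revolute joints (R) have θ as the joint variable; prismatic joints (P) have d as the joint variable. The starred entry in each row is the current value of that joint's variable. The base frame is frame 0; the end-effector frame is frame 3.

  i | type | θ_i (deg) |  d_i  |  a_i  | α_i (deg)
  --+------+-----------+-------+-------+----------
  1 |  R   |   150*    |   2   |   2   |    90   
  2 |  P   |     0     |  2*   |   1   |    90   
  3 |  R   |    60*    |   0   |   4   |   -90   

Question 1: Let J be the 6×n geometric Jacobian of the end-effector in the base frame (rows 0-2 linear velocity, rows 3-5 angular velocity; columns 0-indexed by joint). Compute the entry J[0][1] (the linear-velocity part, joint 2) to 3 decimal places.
prismatic axis z_1 = (0.5000,0.8660,0.0000)
J_v[:, 1] = z_1; J_ω[:, 1] = (0,0,0)
entry J[0][1] = 0.5000

0.500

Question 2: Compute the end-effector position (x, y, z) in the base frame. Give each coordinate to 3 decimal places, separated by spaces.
-1.598 7.232 2.000

after link 1: o_1 = (-1.7321, 1.0000, 2.0000)
after link 2: o_2 = (-1.5981, 3.2321, 2.0000)
after link 3: o_3 = (-1.5981, 7.2321, 2.0000)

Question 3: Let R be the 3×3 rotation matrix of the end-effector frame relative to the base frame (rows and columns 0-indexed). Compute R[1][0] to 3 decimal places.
End-effector x-axis (col 0 of R) = (-0.0000,1.0000,0.0000)
R[1][0] = 1.0000

1.000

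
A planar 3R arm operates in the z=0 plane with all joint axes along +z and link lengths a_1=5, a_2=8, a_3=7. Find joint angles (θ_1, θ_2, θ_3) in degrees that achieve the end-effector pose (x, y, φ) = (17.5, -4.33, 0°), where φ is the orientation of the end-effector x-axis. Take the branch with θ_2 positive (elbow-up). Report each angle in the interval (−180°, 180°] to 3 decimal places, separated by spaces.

wrist centre = target − a_3·(cos φ, sin φ) = (10.5000, -4.3300)
cos θ_2 = (128.9989−5²−8²)/(2·5·8) = 0.5000; θ_2 = 60.0009° (elbow-up)
β = atan2(-4.3300,10.5000) = -22.4103°; ψ = atan2(6.9283,8.9999) = 37.5897°
θ_1 = β − ψ = -60.0000°
θ_3 = φ − θ_1 − θ_2 = -0.0009° (wrapped to (-180°,180°])

-60.000 60.001 -0.001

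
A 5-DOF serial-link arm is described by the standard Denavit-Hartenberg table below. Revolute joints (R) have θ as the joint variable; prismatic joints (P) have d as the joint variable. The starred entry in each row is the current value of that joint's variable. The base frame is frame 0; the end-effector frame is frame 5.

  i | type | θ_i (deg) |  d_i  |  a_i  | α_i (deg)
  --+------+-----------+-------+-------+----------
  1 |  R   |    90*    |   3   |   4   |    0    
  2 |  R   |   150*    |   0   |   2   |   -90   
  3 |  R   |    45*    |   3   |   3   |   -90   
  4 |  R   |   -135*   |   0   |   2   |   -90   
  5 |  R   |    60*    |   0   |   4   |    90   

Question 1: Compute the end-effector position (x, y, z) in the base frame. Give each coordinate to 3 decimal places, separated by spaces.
after link 1: o_1 = (0.0000, 4.0000, 3.0000)
after link 2: o_2 = (-1.0000, 2.2679, 3.0000)
after link 3: o_3 = (0.5374, -1.0692, 0.8787)
after link 4: o_4 = (2.2622, -0.9102, 1.8787)
after link 5: o_5 = (2.7622, -2.8727, 5.3282)

2.762 -2.873 5.328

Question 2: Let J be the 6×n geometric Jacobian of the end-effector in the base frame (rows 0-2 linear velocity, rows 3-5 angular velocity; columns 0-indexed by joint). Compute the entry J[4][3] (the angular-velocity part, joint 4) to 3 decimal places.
axis z_3 = (0.3536,0.6124,-0.7071); lever o_n−o_3 = (2.2247,-1.8035,4.4495)
cross product → J_v[:, 3] = (1.4495,-3.1463,-2.0000)
J_ω[:, 3] = z_3
entry J[4][3] = 0.6124

0.612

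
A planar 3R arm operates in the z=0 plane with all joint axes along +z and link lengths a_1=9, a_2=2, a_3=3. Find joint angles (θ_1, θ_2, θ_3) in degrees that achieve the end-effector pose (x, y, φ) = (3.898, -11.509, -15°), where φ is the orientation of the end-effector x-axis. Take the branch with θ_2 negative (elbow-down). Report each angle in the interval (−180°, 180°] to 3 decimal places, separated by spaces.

wrist centre = target − a_3·(cos φ, sin φ) = (1.0002, -10.7325)
cos θ_2 = (116.1879−9²−2²)/(2·9·2) = 0.8663; θ_2 = -29.9649° (elbow-down)
β = atan2(-10.7325,1.0002) = -84.6757°; ψ = atan2(-0.9989,10.7327) = -5.3175°
θ_1 = β − ψ = -79.3582°
θ_3 = φ − θ_1 − θ_2 = 94.3232° (wrapped to (-180°,180°])

-79.358 -29.965 94.323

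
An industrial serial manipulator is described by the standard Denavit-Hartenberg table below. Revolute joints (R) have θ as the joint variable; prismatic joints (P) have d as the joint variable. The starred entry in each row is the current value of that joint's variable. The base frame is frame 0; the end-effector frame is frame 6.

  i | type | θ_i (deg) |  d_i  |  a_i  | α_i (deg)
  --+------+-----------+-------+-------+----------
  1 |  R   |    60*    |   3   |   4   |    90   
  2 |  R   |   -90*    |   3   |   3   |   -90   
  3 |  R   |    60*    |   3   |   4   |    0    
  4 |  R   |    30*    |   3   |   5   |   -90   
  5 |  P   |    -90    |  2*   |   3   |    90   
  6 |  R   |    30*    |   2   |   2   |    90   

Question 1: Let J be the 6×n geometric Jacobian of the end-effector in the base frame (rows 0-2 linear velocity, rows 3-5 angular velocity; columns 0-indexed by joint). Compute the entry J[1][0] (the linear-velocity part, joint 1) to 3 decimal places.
4.366

axis z_0 = ẑ; lever o_n−o_0 = (4.3660,14.4904,1.0000)
cross product → J_v[:, 0] = (-14.4904,4.3660,0.0000)
J_ω[:, 0] = z_0
entry J[1][0] = 4.3660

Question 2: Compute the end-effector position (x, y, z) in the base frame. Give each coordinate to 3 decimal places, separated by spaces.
4.366 14.490 1.000

after link 1: o_1 = (2.0000, 3.4641, 3.0000)
after link 2: o_2 = (4.5981, 1.9641, 0.0000)
after link 3: o_3 = (3.0981, 6.2942, -2.0000)
after link 4: o_4 = (0.2679, 11.3923, -2.0000)
after link 5: o_5 = (1.7679, 13.9904, -0.0000)
after link 6: o_6 = (4.3660, 14.4904, 1.0000)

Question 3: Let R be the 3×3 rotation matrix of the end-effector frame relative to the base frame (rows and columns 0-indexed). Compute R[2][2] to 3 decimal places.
-0.866

End-effector z-axis (col 2 of R) = (0.2500,0.4330,-0.8660)
R[2][2] = -0.8660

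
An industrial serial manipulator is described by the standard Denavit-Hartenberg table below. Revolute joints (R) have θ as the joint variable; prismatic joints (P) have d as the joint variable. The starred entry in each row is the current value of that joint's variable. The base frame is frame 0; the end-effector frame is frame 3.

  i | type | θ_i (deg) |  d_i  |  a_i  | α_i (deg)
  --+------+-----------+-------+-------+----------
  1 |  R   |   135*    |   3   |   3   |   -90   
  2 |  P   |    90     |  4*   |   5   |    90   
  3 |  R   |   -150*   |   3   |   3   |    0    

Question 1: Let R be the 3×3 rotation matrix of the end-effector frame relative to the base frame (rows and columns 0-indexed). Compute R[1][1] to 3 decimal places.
End-effector y-axis (col 1 of R) = (0.6124,0.6124,-0.5000)
R[1][1] = 0.6124

0.612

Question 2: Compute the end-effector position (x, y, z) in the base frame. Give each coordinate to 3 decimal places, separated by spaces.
-6.010 2.475 0.598

after link 1: o_1 = (-2.1213, 2.1213, 3.0000)
after link 2: o_2 = (-4.9497, -0.7071, -2.0000)
after link 3: o_3 = (-6.0104, 2.4749, 0.5981)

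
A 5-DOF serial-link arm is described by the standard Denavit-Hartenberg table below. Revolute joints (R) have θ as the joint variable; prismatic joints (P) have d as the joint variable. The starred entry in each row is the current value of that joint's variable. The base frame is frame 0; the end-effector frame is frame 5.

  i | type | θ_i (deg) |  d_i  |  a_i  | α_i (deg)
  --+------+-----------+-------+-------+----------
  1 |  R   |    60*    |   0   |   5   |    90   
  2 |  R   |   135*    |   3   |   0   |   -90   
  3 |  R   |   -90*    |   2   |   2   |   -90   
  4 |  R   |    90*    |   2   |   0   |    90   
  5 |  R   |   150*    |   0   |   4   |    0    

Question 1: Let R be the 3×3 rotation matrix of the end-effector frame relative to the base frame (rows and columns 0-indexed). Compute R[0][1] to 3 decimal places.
0.129

End-effector y-axis (col 1 of R) = (0.1294,0.2241,-0.9659)
R[0][1] = 0.1294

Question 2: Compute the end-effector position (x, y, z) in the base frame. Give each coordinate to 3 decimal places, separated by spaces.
after link 1: o_1 = (2.5000, 4.3301, 0.0000)
after link 2: o_2 = (5.0981, 2.8301, 0.0000)
after link 3: o_3 = (6.1230, 0.6054, -1.4142)
after link 4: o_4 = (5.4159, -0.6194, 0.0000)
after link 5: o_5 = (3.4841, -3.9654, -1.0353)

3.484 -3.965 -1.035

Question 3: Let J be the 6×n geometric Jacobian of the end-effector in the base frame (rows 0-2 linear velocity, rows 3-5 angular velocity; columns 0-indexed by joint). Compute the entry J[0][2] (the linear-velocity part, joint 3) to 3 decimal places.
axis z_2 = (-0.3536,-0.6124,-0.7071); lever o_n−o_2 = (-1.6140,-6.7956,-1.0353)
cross product → J_v[:, 2] = (-4.1712,0.7753,1.4142)
J_ω[:, 2] = z_2
entry J[0][2] = -4.1712

-4.171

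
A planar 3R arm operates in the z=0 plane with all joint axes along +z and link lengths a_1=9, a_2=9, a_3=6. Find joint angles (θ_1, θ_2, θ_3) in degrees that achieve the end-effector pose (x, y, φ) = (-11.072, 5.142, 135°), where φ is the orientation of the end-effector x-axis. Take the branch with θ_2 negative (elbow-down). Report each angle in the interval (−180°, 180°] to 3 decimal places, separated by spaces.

wrist centre = target − a_3·(cos φ, sin φ) = (-6.8294, 0.8994)
cos θ_2 = (47.4490−9²−9²)/(2·9·9) = -0.7071; θ_2 = -134.9999° (elbow-down)
β = atan2(0.8994,-6.8294) = 172.4979°; ψ = atan2(-6.3640,2.6361) = -67.4999°
θ_1 = β − ψ = 239.9978°
θ_3 = φ − θ_1 − θ_2 = 30.0020° (wrapped to (-180°,180°])

-120.002 -135.000 30.002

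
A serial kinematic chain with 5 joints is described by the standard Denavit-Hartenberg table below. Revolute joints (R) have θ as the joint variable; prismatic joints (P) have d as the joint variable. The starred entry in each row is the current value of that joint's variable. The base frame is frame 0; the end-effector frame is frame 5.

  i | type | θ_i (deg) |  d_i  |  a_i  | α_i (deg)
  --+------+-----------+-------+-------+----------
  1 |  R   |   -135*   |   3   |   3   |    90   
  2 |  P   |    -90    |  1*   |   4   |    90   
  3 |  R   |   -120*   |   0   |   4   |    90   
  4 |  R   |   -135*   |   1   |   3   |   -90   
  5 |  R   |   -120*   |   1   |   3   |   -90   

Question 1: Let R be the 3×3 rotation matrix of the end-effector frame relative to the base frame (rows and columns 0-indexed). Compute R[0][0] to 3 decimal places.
End-effector x-axis (col 0 of R) = (0.1603,0.3397,0.9268)
R[0][0] = 0.1603

0.160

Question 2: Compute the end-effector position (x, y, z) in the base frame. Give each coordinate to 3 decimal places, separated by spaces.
-3.118 -3.625 3.939

after link 1: o_1 = (-2.1213, -2.1213, 3.0000)
after link 2: o_2 = (-2.8284, -1.4142, -1.0000)
after link 3: o_3 = (-0.3789, -3.8637, 1.0000)
after link 4: o_4 = (-3.5315, -3.7111, 0.8054)
after link 5: o_5 = (-3.1176, -3.6251, 3.9392)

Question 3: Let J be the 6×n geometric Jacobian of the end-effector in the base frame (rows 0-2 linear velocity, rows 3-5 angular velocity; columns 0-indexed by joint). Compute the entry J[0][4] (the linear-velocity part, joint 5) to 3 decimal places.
axis z_4 = (-0.0670,-0.9330,0.3536); lever o_n−o_4 = (0.4140,0.0860,3.1339)
cross product → J_v[:, 4] = (-2.9544,0.3563,0.3805)
J_ω[:, 4] = z_4
entry J[0][4] = -2.9544

-2.954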